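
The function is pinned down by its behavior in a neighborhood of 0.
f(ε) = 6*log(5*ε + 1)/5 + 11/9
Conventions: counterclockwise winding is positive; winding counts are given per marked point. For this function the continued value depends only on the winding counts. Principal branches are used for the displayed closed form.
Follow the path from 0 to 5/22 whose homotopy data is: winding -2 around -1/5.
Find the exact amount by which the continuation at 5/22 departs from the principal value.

Continued minus principal equals -(24/5)*pi*i.

The rational part is single-valued and drops out of the difference; each branch term changes only by its own monodromy.
(6/5)*log(1 - ε/(-1/5)): each positive loop around -1/5 adds 2*pi*i to the log, so winding -2 contributes (6/5)*(-2)*2*pi*i = -(24/5)*pi*i.
Summing the contributions at ε = 5/22 gives -(24/5)*pi*i.


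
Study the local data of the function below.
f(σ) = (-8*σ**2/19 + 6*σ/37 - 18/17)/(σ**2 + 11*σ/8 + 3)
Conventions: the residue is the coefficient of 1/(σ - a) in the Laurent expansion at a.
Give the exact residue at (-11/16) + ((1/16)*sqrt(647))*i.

The residue is (521/1406) + ((58355/15464594)*sqrt(647))*i.

The factor σ**2 + 11*σ/8 + 3 splits as (σ - a)(σ - a') with a = (-11/16) + ((1/16)*sqrt(647))*i, a' = (-11/16) - ((1/16)*sqrt(647))*i. At the order-1 pole a set g(σ) = (σ - a)*f(σ) = [-8*σ**2/19 + 6*σ/37 - 18/17] / (σ - a').
Simple pole: residue = g(a) at a = (-11/16) + ((1/16)*sqrt(647))*i, which is (521/1406) + ((58355/15464594)*sqrt(647))*i.


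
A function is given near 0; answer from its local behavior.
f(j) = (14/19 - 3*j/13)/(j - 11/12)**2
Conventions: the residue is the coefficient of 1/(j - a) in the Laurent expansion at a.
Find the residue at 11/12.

The residue is -3/13.

At the order-2 pole 11/12 set g(j) = (j - (11/12))^2*f(j) = 14/19 - 3*j/13.
Order-2 pole: residue = g'(a); g'(11/12) = -3/13, so the residue is -3/13.


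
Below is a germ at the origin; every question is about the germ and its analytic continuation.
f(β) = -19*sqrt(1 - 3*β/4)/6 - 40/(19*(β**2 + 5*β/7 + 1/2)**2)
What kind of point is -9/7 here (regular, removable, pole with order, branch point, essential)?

The point is a regular point.

Denominator factors: β**2 + 5*β/7 + 1/2 = 121/98 at β = -9/7 — none vanishes.
Branch term sqrt(1 - β/(4/3)): argument at -9/7 is 55/28, nonzero, so -9/7 is not its branch point (a point on a principal cut is still regular for the continued germ).
So the germ continues analytically to -9/7.


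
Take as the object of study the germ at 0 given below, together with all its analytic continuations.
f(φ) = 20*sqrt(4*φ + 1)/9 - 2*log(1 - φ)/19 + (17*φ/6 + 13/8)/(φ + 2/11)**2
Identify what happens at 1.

The term (-2/19)*log(1 - φ/(1)) has argument 1 - 1/(1) = 0 at 1: a logarithmic (infinitely-sheeted) branch point; the remaining terms are analytic or single-valued there.

The point is a logarithmic branch point.


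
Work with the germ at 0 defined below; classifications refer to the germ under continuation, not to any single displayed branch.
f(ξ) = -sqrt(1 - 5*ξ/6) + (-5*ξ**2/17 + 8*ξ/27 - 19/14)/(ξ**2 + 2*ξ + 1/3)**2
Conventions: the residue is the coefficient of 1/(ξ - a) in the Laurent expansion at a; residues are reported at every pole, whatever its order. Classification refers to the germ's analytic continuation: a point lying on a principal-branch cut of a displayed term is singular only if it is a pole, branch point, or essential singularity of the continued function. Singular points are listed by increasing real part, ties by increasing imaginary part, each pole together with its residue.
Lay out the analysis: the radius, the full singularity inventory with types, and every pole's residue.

Radius of convergence at 0: 1 - (1/3)*sqrt(6).
At -1 - (1/3)*sqrt(6): a pole of order 2; residue -(11255/34272)*sqrt(6).
At -1 + (1/3)*sqrt(6): a pole of order 2; residue (11255/34272)*sqrt(6).
At 6/5: an algebraic (square-root) branch point.


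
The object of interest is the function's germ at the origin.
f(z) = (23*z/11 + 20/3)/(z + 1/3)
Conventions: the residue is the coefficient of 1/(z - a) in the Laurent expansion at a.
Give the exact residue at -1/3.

At the order-1 pole -1/3 set g(z) = (z - (-1/3))*f(z) = 23*z/11 + 20/3.
Simple pole: residue = g(a) at a = -1/3, which is 197/33.

The residue is 197/33.


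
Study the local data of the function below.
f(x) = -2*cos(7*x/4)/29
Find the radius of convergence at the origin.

The radius of convergence is infinite.

The factor cos(7*x/4) is entire and contributes no finite singular point.
The polynomial part has no poles.
No finite singular points: the Taylor series at 0 converges everywhere.


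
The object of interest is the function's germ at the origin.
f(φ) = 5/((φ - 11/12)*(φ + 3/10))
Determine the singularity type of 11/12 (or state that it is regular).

The denominator factor φ - 11/12 vanishes at 11/12 and appears to the power 1; the numerator there equals 5, nonzero, and no other factor vanishes.
Hence a pole whose order is the multiplicity, 1.

The point is a pole of order 1.


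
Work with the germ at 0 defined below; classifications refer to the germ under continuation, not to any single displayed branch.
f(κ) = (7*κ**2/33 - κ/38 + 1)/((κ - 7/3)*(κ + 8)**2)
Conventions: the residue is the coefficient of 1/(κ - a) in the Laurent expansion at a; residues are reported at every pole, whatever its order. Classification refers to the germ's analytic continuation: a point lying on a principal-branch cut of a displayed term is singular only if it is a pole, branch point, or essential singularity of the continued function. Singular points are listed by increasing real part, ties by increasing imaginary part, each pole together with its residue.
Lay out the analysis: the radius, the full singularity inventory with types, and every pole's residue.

Denominator factor (κ - 7/3): pole of order 1 at 7/3, modulus 7/3.
Denominator factor (κ + 8)^2: pole of order 2 at -8, modulus 8.
The radius of convergence is the smallest modulus among the singular points: 7/3.
At the order-2 pole -8 set g(κ) = (κ - (-8))^2*f(κ) = (7*κ**2/33 - κ/38 + 1)/(κ - 7/3).
Order-2 pole: residue = g'(a); g'(-8) = 77333/401698, so the residue is 77333/401698.
At the order-1 pole 7/3 set g(κ) = (κ - (7/3))*f(κ) = (7*κ**2/33 - κ/38 + 1)/(κ + 8)**2.
Simple pole: residue = g(a) at a = 7/3, which is 23627/1205094.
List the singular points by increasing real part (a conjugate pair: the negative imaginary part first).

Radius of convergence at 0: 7/3.
At -8: a pole of order 2; residue 77333/401698.
At 7/3: a pole of order 1; residue 23627/1205094.


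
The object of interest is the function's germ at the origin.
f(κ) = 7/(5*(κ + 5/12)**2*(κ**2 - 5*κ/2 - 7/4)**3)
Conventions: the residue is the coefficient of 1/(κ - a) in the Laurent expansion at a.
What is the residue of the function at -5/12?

The residue is 859963392/5021863.

At the order-2 pole -5/12 set g(κ) = (κ - (-5/12))^2*f(κ) = 7/(5*(κ**2 - 5*κ/2 - 7/4)**3).
Order-2 pole: residue = g'(a); g'(-5/12) = 859963392/5021863, so the residue is 859963392/5021863.


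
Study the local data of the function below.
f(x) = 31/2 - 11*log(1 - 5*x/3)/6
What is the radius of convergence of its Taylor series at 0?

The radius of convergence is 3/5.

Branch term (-11/6)*log(1 - x/(3/5)): its argument vanishes at x = 3/5, a logarithmic branch point, modulus 3/5.
The radius of convergence is the smallest modulus among the singular points: 3/5.


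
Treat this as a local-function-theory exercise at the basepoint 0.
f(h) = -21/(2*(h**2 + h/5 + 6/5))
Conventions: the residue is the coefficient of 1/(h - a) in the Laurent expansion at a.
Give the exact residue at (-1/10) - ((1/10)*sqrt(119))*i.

The residue is -((15/34)*sqrt(119))*i.

The factor h**2 + h/5 + 6/5 splits as (h - a)(h - a') with a = (-1/10) - ((1/10)*sqrt(119))*i, a' = (-1/10) + ((1/10)*sqrt(119))*i. At the order-1 pole a set g(h) = (h - a)*f(h) = [-21/2] / (h - a').
Simple pole: residue = g(a) at a = (-1/10) - ((1/10)*sqrt(119))*i, which is -((15/34)*sqrt(119))*i.


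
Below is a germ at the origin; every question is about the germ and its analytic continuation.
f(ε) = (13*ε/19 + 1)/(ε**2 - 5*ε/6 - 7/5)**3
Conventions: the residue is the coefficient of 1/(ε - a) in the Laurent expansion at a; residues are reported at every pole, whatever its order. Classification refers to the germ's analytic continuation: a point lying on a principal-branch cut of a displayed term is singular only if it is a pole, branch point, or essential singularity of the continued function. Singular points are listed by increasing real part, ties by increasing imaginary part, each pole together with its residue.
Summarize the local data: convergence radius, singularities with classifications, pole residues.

Denominator factor (ε**2 - 5*ε/6 - 7/5)^3: discriminant 1133/180, real irrational roots 5/12 + (1/60)*sqrt(5665) and 5/12 - (1/60)*sqrt(5665); poles of order 3, moduli 5/12 + (1/60)*sqrt(5665) and -5/12 + (1/60)*sqrt(5665).
The radius of convergence is the smallest modulus among the singular points: -5/12 + (1/60)*sqrt(5665).
The factor ε**2 - 5*ε/6 - 7/5 splits as (ε - a)(ε - a') with a = 5/12 - (1/60)*sqrt(5665), a' = 5/12 + (1/60)*sqrt(5665). At the order-3 pole a set g(ε) = (ε - a)^3*f(ε) = [13*ε/19 + 1] / (ε - a')^3.
Order-3 pole: residue = g''(a)/2; g''(5/12 - (1/60)*sqrt(5665)) = -(56959200/27633973103)*sqrt(5665), so the residue is -(28479600/27633973103)*sqrt(5665).
The factor ε**2 - 5*ε/6 - 7/5 splits as (ε - a)(ε - a') with a = 5/12 + (1/60)*sqrt(5665), a' = 5/12 - (1/60)*sqrt(5665). At the order-3 pole a set g(ε) = (ε - a)^3*f(ε) = [13*ε/19 + 1] / (ε - a')^3.
Order-3 pole: residue = g''(a)/2; g''(5/12 + (1/60)*sqrt(5665)) = (56959200/27633973103)*sqrt(5665), so the residue is (28479600/27633973103)*sqrt(5665).
List the singular points by increasing real part (a conjugate pair: the negative imaginary part first).

Radius of convergence at 0: -5/12 + (1/60)*sqrt(5665).
At 5/12 - (1/60)*sqrt(5665): a pole of order 3; residue -(28479600/27633973103)*sqrt(5665).
At 5/12 + (1/60)*sqrt(5665): a pole of order 3; residue (28479600/27633973103)*sqrt(5665).


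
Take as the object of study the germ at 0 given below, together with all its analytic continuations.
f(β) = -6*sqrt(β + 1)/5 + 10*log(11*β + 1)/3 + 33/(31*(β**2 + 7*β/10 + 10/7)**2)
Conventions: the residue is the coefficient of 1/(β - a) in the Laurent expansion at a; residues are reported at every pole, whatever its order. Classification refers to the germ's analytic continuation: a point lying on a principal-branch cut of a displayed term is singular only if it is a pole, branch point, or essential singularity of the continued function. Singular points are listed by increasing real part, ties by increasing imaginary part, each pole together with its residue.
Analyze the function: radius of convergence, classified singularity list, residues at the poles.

Radius of convergence at 0: 1/11.
At -1: an algebraic (square-root) branch point.
At (-7/20) - ((1/140)*sqrt(25599))*i: a pole of order 2; residue ((154000/138194373)*sqrt(25599))*i.
At (-7/20) + ((1/140)*sqrt(25599))*i: a pole of order 2; residue -((154000/138194373)*sqrt(25599))*i.
At -1/11: a logarithmic branch point.

Denominator factor (β**2 + 7*β/10 + 10/7)^2: discriminant -3657/700, complex-conjugate roots (-7/20) + ((1/140)*sqrt(25599))*i and (-7/20) - ((1/140)*sqrt(25599))*i; poles of order 2, moduli (1/7)*sqrt(70) and (1/7)*sqrt(70).
Branch term (-6/5)*sqrt(1 - β/(-1)): its argument vanishes at β = -1, a square-root branch point, modulus 1.
Branch term (10/3)*log(1 - β/(-1/11)): its argument vanishes at β = -1/11, a logarithmic branch point, modulus 1/11.
The radius of convergence is the smallest modulus among the singular points: 1/11.
The branch terms are analytic at (-7/20) - ((1/140)*sqrt(25599))*i and contribute nothing to the residue; only the rational part matters.
The factor β**2 + 7*β/10 + 10/7 splits as (β - a)(β - a') with a = (-7/20) - ((1/140)*sqrt(25599))*i, a' = (-7/20) + ((1/140)*sqrt(25599))*i. At the order-2 pole a set g(β) = (β - a)^2*(rational part) = [33/31] / (β - a')^2.
Order-2 pole: residue = g'(a); g'((-7/20) - ((1/140)*sqrt(25599))*i) = ((154000/138194373)*sqrt(25599))*i, so the residue is ((154000/138194373)*sqrt(25599))*i.
The branch terms are analytic at (-7/20) + ((1/140)*sqrt(25599))*i and contribute nothing to the residue; only the rational part matters.
The factor β**2 + 7*β/10 + 10/7 splits as (β - a)(β - a') with a = (-7/20) + ((1/140)*sqrt(25599))*i, a' = (-7/20) - ((1/140)*sqrt(25599))*i. At the order-2 pole a set g(β) = (β - a)^2*(rational part) = [33/31] / (β - a')^2.
Order-2 pole: residue = g'(a); g'((-7/20) + ((1/140)*sqrt(25599))*i) = -((154000/138194373)*sqrt(25599))*i, so the residue is -((154000/138194373)*sqrt(25599))*i.
List the singular points by increasing real part (a conjugate pair: the negative imaginary part first).


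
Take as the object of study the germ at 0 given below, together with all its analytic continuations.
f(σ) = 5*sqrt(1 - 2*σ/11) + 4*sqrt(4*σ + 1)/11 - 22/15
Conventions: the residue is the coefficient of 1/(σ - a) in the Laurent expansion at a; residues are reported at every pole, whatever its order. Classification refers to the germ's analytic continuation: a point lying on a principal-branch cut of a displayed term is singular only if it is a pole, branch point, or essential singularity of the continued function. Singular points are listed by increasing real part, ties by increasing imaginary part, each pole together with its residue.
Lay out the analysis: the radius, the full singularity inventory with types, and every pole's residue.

Radius of convergence at 0: 1/4.
At -1/4: an algebraic (square-root) branch point.
At 11/2: an algebraic (square-root) branch point.

Branch term (5)*sqrt(1 - σ/(11/2)): its argument vanishes at σ = 11/2, a square-root branch point, modulus 11/2.
Branch term (4/11)*sqrt(1 - σ/(-1/4)): its argument vanishes at σ = -1/4, a square-root branch point, modulus 1/4.
The radius of convergence is the smallest modulus among the singular points: 1/4.
List the singular points by increasing real part (a conjugate pair: the negative imaginary part first).


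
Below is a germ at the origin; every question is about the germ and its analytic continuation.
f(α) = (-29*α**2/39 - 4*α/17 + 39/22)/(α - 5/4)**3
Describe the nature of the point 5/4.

The denominator factor α - 5/4 vanishes at 5/4 and appears to the power 3; the numerator there equals 36961/116688, nonzero, and no other factor vanishes.
Hence a pole whose order is the multiplicity, 3.

The point is a pole of order 3.


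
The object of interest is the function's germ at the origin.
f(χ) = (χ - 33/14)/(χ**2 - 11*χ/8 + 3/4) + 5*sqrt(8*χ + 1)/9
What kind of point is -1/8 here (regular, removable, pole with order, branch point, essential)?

The term (5/9)*sqrt(1 - χ/(-1/8)) has argument 1 - -1/8/(-1/8) = 0 at -1/8: a square-root (algebraic, two-sheeted) branch point; the remaining terms are analytic or single-valued there.

The point is an algebraic (square-root) branch point.


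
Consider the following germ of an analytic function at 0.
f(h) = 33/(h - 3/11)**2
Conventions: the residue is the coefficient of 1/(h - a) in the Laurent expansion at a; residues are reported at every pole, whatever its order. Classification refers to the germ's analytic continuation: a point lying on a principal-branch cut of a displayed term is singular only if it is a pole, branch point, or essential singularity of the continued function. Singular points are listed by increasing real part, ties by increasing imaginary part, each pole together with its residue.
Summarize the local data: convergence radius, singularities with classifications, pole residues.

Denominator factor (h - 3/11)^2: pole of order 2 at 3/11, modulus 3/11.
The radius of convergence is the smallest modulus among the singular points: 3/11.
At the order-2 pole 3/11 set g(h) = (h - (3/11))^2*f(h) = 33.
Order-2 pole: residue = g'(a); g'(3/11) = 0, so the residue is 0.

Radius of convergence at 0: 3/11.
At 3/11: a pole of order 2; residue 0.


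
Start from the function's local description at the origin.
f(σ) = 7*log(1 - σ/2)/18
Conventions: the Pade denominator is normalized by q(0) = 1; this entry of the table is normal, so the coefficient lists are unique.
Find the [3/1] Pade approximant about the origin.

The Pade approximant has numerator coefficients [0, -7/36, 7/288, 7/3456]; denominator coefficients [1, -3/8].

Taylor coefficients needed (expand at 0): a_0 = 0, a_1 = -7/36, a_2 = -7/144, a_3 = -7/432, a_4 = -7/1152.
Write the denominator as Q(σ) = 1 + q1*σ. Requiring Q*f - P = O(σ^5) with deg P <= 3 kills the coefficients of σ^4..σ^4 in Q*f:
  σ^4: a_4 + q1*a_3 = 0, i.e. -7/1152 + (-7/432)*q1 = 0.
Solving this linear system: q1 = -3/8.
The numerator is Q*f truncated at degree 3: P0 = a_0 = 0; P1 = a_1 + q1*a_0 = -7/36; P2 = a_2 + q1*a_1 = 7/288; P3 = a_3 + q1*a_2 = 7/3456.


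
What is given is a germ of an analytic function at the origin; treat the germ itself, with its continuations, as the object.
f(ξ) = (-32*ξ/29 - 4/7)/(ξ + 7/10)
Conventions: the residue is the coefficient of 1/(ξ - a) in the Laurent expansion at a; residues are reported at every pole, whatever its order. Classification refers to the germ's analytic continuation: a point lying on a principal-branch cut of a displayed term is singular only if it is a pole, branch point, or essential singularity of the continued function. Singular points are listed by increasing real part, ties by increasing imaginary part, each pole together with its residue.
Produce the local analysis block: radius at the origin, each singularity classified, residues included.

Radius of convergence at 0: 7/10.
At -7/10: a pole of order 1; residue 204/1015.

Denominator factor (ξ + 7/10): pole of order 1 at -7/10, modulus 7/10.
The radius of convergence is the smallest modulus among the singular points: 7/10.
At the order-1 pole -7/10 set g(ξ) = (ξ - (-7/10))*f(ξ) = -32*ξ/29 - 4/7.
Simple pole: residue = g(a) at a = -7/10, which is 204/1015.


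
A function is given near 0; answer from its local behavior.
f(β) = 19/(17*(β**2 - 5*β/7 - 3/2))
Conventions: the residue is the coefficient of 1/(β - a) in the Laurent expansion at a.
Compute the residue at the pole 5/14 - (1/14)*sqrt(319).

The residue is -(133/5423)*sqrt(319).

The factor β**2 - 5*β/7 - 3/2 splits as (β - a)(β - a') with a = 5/14 - (1/14)*sqrt(319), a' = 5/14 + (1/14)*sqrt(319). At the order-1 pole a set g(β) = (β - a)*f(β) = [19/17] / (β - a').
Simple pole: residue = g(a) at a = 5/14 - (1/14)*sqrt(319), which is -(133/5423)*sqrt(319).


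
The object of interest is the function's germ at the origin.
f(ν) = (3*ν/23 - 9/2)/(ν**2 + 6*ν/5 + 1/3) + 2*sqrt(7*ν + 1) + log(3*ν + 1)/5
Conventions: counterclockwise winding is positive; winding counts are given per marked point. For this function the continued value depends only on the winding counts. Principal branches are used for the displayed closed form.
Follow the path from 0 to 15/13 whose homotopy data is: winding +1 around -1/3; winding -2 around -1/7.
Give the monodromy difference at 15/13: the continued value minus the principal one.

The rational part is single-valued and drops out of the difference; each branch term changes only by its own monodromy.
(2)*sqrt(1 - ν/(-1/7)): winding -2 is even, the square root returns to the same sheet, contribution 0.
(1/5)*log(1 - ν/(-1/3)): each positive loop around -1/3 adds 2*pi*i to the log, so winding +1 contributes (1/5)*(1)*2*pi*i = (2/5)*pi*i.
Summing the contributions at ν = 15/13 gives (2/5)*pi*i.

Continued minus principal equals (2/5)*pi*i.


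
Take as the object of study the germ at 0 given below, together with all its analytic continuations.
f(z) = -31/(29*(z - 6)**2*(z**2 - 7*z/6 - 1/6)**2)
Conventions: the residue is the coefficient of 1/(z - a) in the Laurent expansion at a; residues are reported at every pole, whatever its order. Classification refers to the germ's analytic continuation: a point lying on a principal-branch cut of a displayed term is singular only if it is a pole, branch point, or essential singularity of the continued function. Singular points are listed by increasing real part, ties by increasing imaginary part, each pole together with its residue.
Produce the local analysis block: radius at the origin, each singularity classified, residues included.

Radius of convergence at 0: -7/12 + (1/12)*sqrt(73).
At 7/12 - (1/12)*sqrt(73): a pole of order 2; residue -72540/150153793 - (2229780276/800169562897)*sqrt(73).
At 7/12 + (1/12)*sqrt(73): a pole of order 2; residue -72540/150153793 + (2229780276/800169562897)*sqrt(73).
At 6: a pole of order 2; residue 145080/150153793.


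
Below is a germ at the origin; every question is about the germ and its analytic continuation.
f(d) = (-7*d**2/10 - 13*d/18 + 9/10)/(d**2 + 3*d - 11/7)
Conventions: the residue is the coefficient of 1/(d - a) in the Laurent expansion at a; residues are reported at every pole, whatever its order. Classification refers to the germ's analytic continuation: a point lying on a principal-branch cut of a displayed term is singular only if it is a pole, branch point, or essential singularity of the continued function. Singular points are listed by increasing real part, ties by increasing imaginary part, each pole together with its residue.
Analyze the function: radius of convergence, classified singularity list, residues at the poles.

Radius of convergence at 0: -3/2 + (1/14)*sqrt(749).
At -3/2 - (1/14)*sqrt(749): a pole of order 1; residue 31/45 + (34/1605)*sqrt(749).
At -3/2 + (1/14)*sqrt(749): a pole of order 1; residue 31/45 - (34/1605)*sqrt(749).

Denominator factor (d**2 + 3*d - 11/7): discriminant 107/7, real irrational roots -3/2 + (1/14)*sqrt(749) and -3/2 - (1/14)*sqrt(749); poles of order 1, moduli -3/2 + (1/14)*sqrt(749) and 3/2 + (1/14)*sqrt(749).
The radius of convergence is the smallest modulus among the singular points: -3/2 + (1/14)*sqrt(749).
The factor d**2 + 3*d - 11/7 splits as (d - a)(d - a') with a = -3/2 - (1/14)*sqrt(749), a' = -3/2 + (1/14)*sqrt(749). At the order-1 pole a set g(d) = (d - a)*f(d) = [-7*d**2/10 - 13*d/18 + 9/10] / (d - a').
Simple pole: residue = g(a) at a = -3/2 - (1/14)*sqrt(749), which is 31/45 + (34/1605)*sqrt(749).
The factor d**2 + 3*d - 11/7 splits as (d - a)(d - a') with a = -3/2 + (1/14)*sqrt(749), a' = -3/2 - (1/14)*sqrt(749). At the order-1 pole a set g(d) = (d - a)*f(d) = [-7*d**2/10 - 13*d/18 + 9/10] / (d - a').
Simple pole: residue = g(a) at a = -3/2 + (1/14)*sqrt(749), which is 31/45 - (34/1605)*sqrt(749).
List the singular points by increasing real part (a conjugate pair: the negative imaginary part first).


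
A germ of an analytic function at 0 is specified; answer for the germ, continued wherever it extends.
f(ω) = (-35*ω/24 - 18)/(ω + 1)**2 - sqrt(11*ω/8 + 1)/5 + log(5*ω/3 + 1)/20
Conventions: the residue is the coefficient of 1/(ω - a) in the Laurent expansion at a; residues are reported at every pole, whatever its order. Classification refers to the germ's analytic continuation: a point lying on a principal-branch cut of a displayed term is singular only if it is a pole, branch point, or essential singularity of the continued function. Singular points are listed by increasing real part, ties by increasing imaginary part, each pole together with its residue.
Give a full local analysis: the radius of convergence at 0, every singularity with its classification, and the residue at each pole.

Radius of convergence at 0: 3/5.
At -1: a pole of order 2; residue -35/24.
At -8/11: an algebraic (square-root) branch point.
At -3/5: a logarithmic branch point.

Denominator factor (ω + 1)^2: pole of order 2 at -1, modulus 1.
Branch term (1/20)*log(1 - ω/(-3/5)): its argument vanishes at ω = -3/5, a logarithmic branch point, modulus 3/5.
Branch term (-1/5)*sqrt(1 - ω/(-8/11)): its argument vanishes at ω = -8/11, a square-root branch point, modulus 8/11.
The radius of convergence is the smallest modulus among the singular points: 3/5.
The branch terms are analytic at -1 and contribute nothing to the residue; only the rational part matters.
At the order-2 pole -1 set g(ω) = (ω - (-1))^2*(rational part) = -35*ω/24 - 18.
Order-2 pole: residue = g'(a); g'(-1) = -35/24, so the residue is -35/24.
List the singular points by increasing real part (a conjugate pair: the negative imaginary part first).


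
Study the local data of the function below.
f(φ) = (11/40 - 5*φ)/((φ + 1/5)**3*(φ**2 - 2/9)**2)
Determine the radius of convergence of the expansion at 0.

The radius of convergence is 1/5.

Denominator factor (φ + 1/5)^3: pole of order 3 at -1/5, modulus 1/5.
Denominator factor (φ**2 - 2/9)^2: discriminant 8/9, real irrational roots (1/3)*sqrt(2) and -(1/3)*sqrt(2); poles of order 2, moduli (1/3)*sqrt(2) and (1/3)*sqrt(2).
The radius of convergence is the smallest modulus among the singular points: 1/5.


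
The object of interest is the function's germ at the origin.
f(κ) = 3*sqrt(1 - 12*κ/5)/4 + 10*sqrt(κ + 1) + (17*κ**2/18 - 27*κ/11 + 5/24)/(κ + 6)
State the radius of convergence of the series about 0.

Denominator factor (κ + 6): pole of order 1 at -6, modulus 6.
Branch term (10)*sqrt(1 - κ/(-1)): its argument vanishes at κ = -1, a square-root branch point, modulus 1.
Branch term (3/4)*sqrt(1 - κ/(5/12)): its argument vanishes at κ = 5/12, a square-root branch point, modulus 5/12.
The radius of convergence is the smallest modulus among the singular points: 5/12.

The radius of convergence is 5/12.


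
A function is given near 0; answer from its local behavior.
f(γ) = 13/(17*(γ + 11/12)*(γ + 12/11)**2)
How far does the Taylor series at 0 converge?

The radius of convergence is 11/12.

Denominator factor (γ + 11/12): pole of order 1 at -11/12, modulus 11/12.
Denominator factor (γ + 12/11)^2: pole of order 2 at -12/11, modulus 12/11.
The radius of convergence is the smallest modulus among the singular points: 11/12.


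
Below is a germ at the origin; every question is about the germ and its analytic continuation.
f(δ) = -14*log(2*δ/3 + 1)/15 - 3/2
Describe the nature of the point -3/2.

The point is a logarithmic branch point.

The term (-14/15)*log(1 - δ/(-3/2)) has argument 1 - -3/2/(-3/2) = 0 at -3/2: a logarithmic (infinitely-sheeted) branch point; the remaining terms are analytic or single-valued there.


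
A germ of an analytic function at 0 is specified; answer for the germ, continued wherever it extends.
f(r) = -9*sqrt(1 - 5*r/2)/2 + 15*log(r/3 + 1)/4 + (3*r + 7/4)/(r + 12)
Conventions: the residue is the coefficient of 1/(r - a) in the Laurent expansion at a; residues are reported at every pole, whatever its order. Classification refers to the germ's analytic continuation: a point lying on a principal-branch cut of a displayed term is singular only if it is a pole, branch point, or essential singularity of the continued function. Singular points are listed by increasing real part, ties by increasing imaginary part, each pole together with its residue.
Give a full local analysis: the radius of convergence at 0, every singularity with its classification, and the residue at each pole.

Radius of convergence at 0: 2/5.
At -12: a pole of order 1; residue -137/4.
At -3: a logarithmic branch point.
At 2/5: an algebraic (square-root) branch point.

Denominator factor (r + 12): pole of order 1 at -12, modulus 12.
Branch term (-9/2)*sqrt(1 - r/(2/5)): its argument vanishes at r = 2/5, a square-root branch point, modulus 2/5.
Branch term (15/4)*log(1 - r/(-3)): its argument vanishes at r = -3, a logarithmic branch point, modulus 3.
The radius of convergence is the smallest modulus among the singular points: 2/5.
The branch terms are analytic at -12 and contribute nothing to the residue; only the rational part matters.
At the order-1 pole -12 set g(r) = (r - (-12))*(rational part) = 3*r + 7/4.
Simple pole: residue = g(a) at a = -12, which is -137/4.
List the singular points by increasing real part (a conjugate pair: the negative imaginary part first).


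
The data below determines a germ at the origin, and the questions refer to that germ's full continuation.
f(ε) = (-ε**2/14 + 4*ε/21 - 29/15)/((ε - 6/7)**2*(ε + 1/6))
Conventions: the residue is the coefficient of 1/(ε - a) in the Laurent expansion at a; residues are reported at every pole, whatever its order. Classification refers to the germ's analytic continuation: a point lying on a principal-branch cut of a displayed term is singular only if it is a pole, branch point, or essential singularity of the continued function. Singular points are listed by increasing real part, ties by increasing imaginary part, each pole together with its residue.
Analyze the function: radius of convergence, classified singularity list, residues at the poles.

Denominator factor (ε + 1/6): pole of order 1 at -1/6, modulus 1/6.
Denominator factor (ε - 6/7)^2: pole of order 2 at 6/7, modulus 6/7.
The radius of convergence is the smallest modulus among the singular points: 1/6.
At the order-1 pole -1/6 set g(ε) = (ε - (-1/6))*f(ε) = (-ε**2/14 + 4*ε/21 - 29/15)/(ε - 6/7)**2.
Simple pole: residue = g(a) at a = -1/6, which is -34699/18490.
At the order-2 pole 6/7 set g(ε) = (ε - (6/7))^2*f(ε) = (-ε**2/14 + 4*ε/21 - 29/15)/(ε + 1/6).
Order-2 pole: residue = g'(a); g'(6/7) = 116824/64715, so the residue is 116824/64715.
List the singular points by increasing real part (a conjugate pair: the negative imaginary part first).

Radius of convergence at 0: 1/6.
At -1/6: a pole of order 1; residue -34699/18490.
At 6/7: a pole of order 2; residue 116824/64715.


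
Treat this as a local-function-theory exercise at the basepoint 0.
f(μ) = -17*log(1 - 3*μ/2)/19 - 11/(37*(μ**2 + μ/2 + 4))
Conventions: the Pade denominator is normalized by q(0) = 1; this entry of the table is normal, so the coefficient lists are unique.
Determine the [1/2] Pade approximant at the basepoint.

Taylor coefficients needed (expand at 0): a_0 = -11/148, a_1 = 30401/22496, a_2 = 184287/179968, a_3 = 1442737/1439744.
Write the denominator as Q(μ) = 1 + q1*μ + q2*μ^2. Requiring Q*f - P = O(μ^4) with deg P <= 1 kills the coefficients of μ^2..μ^3 in Q*f:
  μ^2: a_2 + q1*a_1 + q2*a_0 = 0, i.e. 184287/179968 + (30401/22496)*q1 + (-11/148)*q2 = 0.
  μ^3: a_3 + q1*a_2 + q2*a_1 = 0, i.e. 1442737/1439744 + (184287/179968)*q1 + (30401/22496)*q2 = 0.
Solving this linear system: q1 = -184501285/240684196, q2 = -618684323/3850947136.
The numerator is Q*f truncated at degree 1: P0 = a_0 = -11/148; P1 = a_1 + q1*a_0 = 51523826967/36583997792.

The Pade approximant has numerator coefficients [-11/148, 51523826967/36583997792]; denominator coefficients [1, -184501285/240684196, -618684323/3850947136].


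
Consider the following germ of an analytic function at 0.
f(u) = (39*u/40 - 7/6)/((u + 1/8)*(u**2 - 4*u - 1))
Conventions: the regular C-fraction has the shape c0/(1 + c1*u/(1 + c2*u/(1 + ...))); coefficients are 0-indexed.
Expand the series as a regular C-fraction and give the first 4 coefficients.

The regular C-fraction coefficients are [28/3, 1797/140, -817849/251580, 3831234260/1469674653].

Taylor coefficients (expand at 0): a_0 = 28/3, a_1 = -599/5, a_2 = 17224/15, a_3 = -149861/15.
c0 = a_0 = 28/3. Peel one level at a time: if S = 1 + c*u/S' with S'(0) = 1, then c is the u-coefficient of S and S' = c*u/(S - 1).
S_1 = c0/f = 1 + (1797/140)*u + (817849/19600)*u^2 + ...; c1 = 1797/140.
S_2 = c1*u/(S_1 - 1) = 1 + (-817849/251580)*u + (27365959/3229209)*u^2 + ...; c2 = -817849/251580.
S_3 = c2*u/(S_2 - 1) = 1 + (3831234260/1469674653)*u + ...; c3 = 3831234260/1469674653.


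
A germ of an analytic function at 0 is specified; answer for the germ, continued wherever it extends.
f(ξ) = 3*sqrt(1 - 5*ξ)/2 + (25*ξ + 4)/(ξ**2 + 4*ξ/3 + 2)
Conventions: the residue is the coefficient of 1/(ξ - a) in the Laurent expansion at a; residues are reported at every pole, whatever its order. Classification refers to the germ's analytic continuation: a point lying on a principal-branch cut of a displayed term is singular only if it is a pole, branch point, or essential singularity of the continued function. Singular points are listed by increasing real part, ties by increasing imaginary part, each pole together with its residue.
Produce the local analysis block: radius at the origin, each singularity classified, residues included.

Denominator factor (ξ**2 + 4*ξ/3 + 2): discriminant -56/9, complex-conjugate roots (-2/3) + ((1/3)*sqrt(14))*i and (-2/3) - ((1/3)*sqrt(14))*i; poles of order 1, moduli sqrt(2) and sqrt(2).
Branch term (3/2)*sqrt(1 - ξ/(1/5)): its argument vanishes at ξ = 1/5, a square-root branch point, modulus 1/5.
The radius of convergence is the smallest modulus among the singular points: 1/5.
The branch term is analytic at (-2/3) - ((1/3)*sqrt(14))*i and contributes nothing to the residue; only the rational part matters.
The factor ξ**2 + 4*ξ/3 + 2 splits as (ξ - a)(ξ - a') with a = (-2/3) - ((1/3)*sqrt(14))*i, a' = (-2/3) + ((1/3)*sqrt(14))*i. At the order-1 pole a set g(ξ) = (ξ - a)*(rational part) = [25*ξ + 4] / (ξ - a').
Simple pole: residue = g(a) at a = (-2/3) - ((1/3)*sqrt(14))*i, which is (25/2) - ((19/14)*sqrt(14))*i.
The branch term is analytic at (-2/3) + ((1/3)*sqrt(14))*i and contributes nothing to the residue; only the rational part matters.
The factor ξ**2 + 4*ξ/3 + 2 splits as (ξ - a)(ξ - a') with a = (-2/3) + ((1/3)*sqrt(14))*i, a' = (-2/3) - ((1/3)*sqrt(14))*i. At the order-1 pole a set g(ξ) = (ξ - a)*(rational part) = [25*ξ + 4] / (ξ - a').
Simple pole: residue = g(a) at a = (-2/3) + ((1/3)*sqrt(14))*i, which is (25/2) + ((19/14)*sqrt(14))*i.
List the singular points by increasing real part (a conjugate pair: the negative imaginary part first).

Radius of convergence at 0: 1/5.
At (-2/3) - ((1/3)*sqrt(14))*i: a pole of order 1; residue (25/2) - ((19/14)*sqrt(14))*i.
At (-2/3) + ((1/3)*sqrt(14))*i: a pole of order 1; residue (25/2) + ((19/14)*sqrt(14))*i.
At 1/5: an algebraic (square-root) branch point.


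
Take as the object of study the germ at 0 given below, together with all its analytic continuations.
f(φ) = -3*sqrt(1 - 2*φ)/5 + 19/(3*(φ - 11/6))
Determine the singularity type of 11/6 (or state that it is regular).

The denominator factor φ - 11/6 vanishes at 11/6 and appears to the power 1; the numerator there equals 19/3, nonzero, and no other factor vanishes.
The branch terms are analytic at this point.
Hence a pole whose order is the multiplicity, 1.

The point is a pole of order 1.


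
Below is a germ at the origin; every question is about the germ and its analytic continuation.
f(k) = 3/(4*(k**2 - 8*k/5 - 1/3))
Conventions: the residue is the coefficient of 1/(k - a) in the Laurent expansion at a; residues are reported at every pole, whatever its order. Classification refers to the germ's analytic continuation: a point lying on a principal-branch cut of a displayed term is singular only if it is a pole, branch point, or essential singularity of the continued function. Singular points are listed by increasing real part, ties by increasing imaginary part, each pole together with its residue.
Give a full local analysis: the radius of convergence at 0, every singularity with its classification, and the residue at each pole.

Denominator factor (k**2 - 8*k/5 - 1/3): discriminant 292/75, real irrational roots 4/5 + (1/15)*sqrt(219) and 4/5 - (1/15)*sqrt(219); poles of order 1, moduli 4/5 + (1/15)*sqrt(219) and -4/5 + (1/15)*sqrt(219).
The radius of convergence is the smallest modulus among the singular points: -4/5 + (1/15)*sqrt(219).
The factor k**2 - 8*k/5 - 1/3 splits as (k - a)(k - a') with a = 4/5 - (1/15)*sqrt(219), a' = 4/5 + (1/15)*sqrt(219). At the order-1 pole a set g(k) = (k - a)*f(k) = [3/4] / (k - a').
Simple pole: residue = g(a) at a = 4/5 - (1/15)*sqrt(219), which is -(15/584)*sqrt(219).
The factor k**2 - 8*k/5 - 1/3 splits as (k - a)(k - a') with a = 4/5 + (1/15)*sqrt(219), a' = 4/5 - (1/15)*sqrt(219). At the order-1 pole a set g(k) = (k - a)*f(k) = [3/4] / (k - a').
Simple pole: residue = g(a) at a = 4/5 + (1/15)*sqrt(219), which is (15/584)*sqrt(219).
List the singular points by increasing real part (a conjugate pair: the negative imaginary part first).

Radius of convergence at 0: -4/5 + (1/15)*sqrt(219).
At 4/5 - (1/15)*sqrt(219): a pole of order 1; residue -(15/584)*sqrt(219).
At 4/5 + (1/15)*sqrt(219): a pole of order 1; residue (15/584)*sqrt(219).


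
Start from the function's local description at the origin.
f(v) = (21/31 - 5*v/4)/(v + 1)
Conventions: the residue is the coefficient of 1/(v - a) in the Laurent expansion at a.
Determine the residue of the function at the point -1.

At the order-1 pole -1 set g(v) = (v - (-1))*f(v) = 21/31 - 5*v/4.
Simple pole: residue = g(a) at a = -1, which is 239/124.

The residue is 239/124.


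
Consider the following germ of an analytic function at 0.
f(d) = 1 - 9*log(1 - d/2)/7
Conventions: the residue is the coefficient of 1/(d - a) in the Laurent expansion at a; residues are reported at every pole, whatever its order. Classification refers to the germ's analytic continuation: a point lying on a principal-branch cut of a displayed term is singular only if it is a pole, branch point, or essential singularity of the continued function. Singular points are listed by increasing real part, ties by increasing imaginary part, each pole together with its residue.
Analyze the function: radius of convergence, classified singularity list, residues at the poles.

Radius of convergence at 0: 2.
At 2: a logarithmic branch point.

Branch term (-9/7)*log(1 - d/(2)): its argument vanishes at d = 2, a logarithmic branch point, modulus 2.
The radius of convergence is the smallest modulus among the singular points: 2.


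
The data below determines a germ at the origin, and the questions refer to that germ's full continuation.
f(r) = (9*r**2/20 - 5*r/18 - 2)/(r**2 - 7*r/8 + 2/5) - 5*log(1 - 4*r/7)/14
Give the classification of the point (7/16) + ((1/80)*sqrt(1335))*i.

The point is a pole of order 1.

The denominator factor r**2 - 7*r/8 + 2/5 vanishes at (7/16) + ((1/80)*sqrt(1335))*i and appears to the power 1; the numerator there equals (-245291/115200) + ((167/115200)*sqrt(1335))*i, nonzero, and no other factor vanishes.
The branch terms are analytic at this point.
Hence a pole whose order is the multiplicity, 1.


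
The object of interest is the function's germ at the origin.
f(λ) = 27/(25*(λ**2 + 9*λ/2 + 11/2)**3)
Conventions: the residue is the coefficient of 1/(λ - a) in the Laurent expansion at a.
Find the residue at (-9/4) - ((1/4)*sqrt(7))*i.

The factor λ**2 + 9*λ/2 + 11/2 splits as (λ - a)(λ - a') with a = (-9/4) - ((1/4)*sqrt(7))*i, a' = (-9/4) + ((1/4)*sqrt(7))*i. At the order-3 pole a set g(λ) = (λ - a)^3*f(λ) = [27/25] / (λ - a')^3.
Order-3 pole: residue = g''(a)/2; g''((-9/4) - ((1/4)*sqrt(7))*i) = ((10368/8575)*sqrt(7))*i, so the residue is ((5184/8575)*sqrt(7))*i.

The residue is ((5184/8575)*sqrt(7))*i.


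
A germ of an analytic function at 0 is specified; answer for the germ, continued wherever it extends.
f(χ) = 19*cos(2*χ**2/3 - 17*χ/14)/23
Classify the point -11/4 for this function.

There is no denominator, hence no pole anywhere.
The factor cos(2*χ**2/3 - 17*χ/14) is entire.
So the germ continues analytically to -11/4.

The point is a regular point.


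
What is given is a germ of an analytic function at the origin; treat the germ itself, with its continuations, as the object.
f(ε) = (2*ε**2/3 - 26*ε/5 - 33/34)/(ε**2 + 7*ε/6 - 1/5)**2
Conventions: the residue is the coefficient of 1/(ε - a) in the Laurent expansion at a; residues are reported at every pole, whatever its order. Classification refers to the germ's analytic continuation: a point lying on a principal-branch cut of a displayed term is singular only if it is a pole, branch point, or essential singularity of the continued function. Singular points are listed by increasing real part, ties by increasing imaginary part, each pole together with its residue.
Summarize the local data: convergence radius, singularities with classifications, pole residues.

Radius of convergence at 0: -7/12 + (1/60)*sqrt(1945).
At -7/12 - (1/60)*sqrt(1945): a pole of order 2; residue (70848/2572457)*sqrt(1945).
At -7/12 + (1/60)*sqrt(1945): a pole of order 2; residue -(70848/2572457)*sqrt(1945).

Denominator factor (ε**2 + 7*ε/6 - 1/5)^2: discriminant 389/180, real irrational roots -7/12 + (1/60)*sqrt(1945) and -7/12 - (1/60)*sqrt(1945); poles of order 2, moduli -7/12 + (1/60)*sqrt(1945) and 7/12 + (1/60)*sqrt(1945).
The radius of convergence is the smallest modulus among the singular points: -7/12 + (1/60)*sqrt(1945).
The factor ε**2 + 7*ε/6 - 1/5 splits as (ε - a)(ε - a') with a = -7/12 - (1/60)*sqrt(1945), a' = -7/12 + (1/60)*sqrt(1945). At the order-2 pole a set g(ε) = (ε - a)^2*f(ε) = [2*ε**2/3 - 26*ε/5 - 33/34] / (ε - a')^2.
Order-2 pole: residue = g'(a); g'(-7/12 - (1/60)*sqrt(1945)) = (70848/2572457)*sqrt(1945), so the residue is (70848/2572457)*sqrt(1945).
The factor ε**2 + 7*ε/6 - 1/5 splits as (ε - a)(ε - a') with a = -7/12 + (1/60)*sqrt(1945), a' = -7/12 - (1/60)*sqrt(1945). At the order-2 pole a set g(ε) = (ε - a)^2*f(ε) = [2*ε**2/3 - 26*ε/5 - 33/34] / (ε - a')^2.
Order-2 pole: residue = g'(a); g'(-7/12 + (1/60)*sqrt(1945)) = -(70848/2572457)*sqrt(1945), so the residue is -(70848/2572457)*sqrt(1945).
List the singular points by increasing real part (a conjugate pair: the negative imaginary part first).
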